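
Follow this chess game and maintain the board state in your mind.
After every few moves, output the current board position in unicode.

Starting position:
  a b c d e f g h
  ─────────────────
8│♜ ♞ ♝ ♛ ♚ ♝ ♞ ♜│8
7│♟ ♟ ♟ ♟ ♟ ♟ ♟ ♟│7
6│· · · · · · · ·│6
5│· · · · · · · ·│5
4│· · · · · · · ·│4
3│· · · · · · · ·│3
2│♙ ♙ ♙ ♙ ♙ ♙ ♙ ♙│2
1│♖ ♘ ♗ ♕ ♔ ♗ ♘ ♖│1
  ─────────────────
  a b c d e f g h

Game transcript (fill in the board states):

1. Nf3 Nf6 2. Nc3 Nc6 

  a b c d e f g h
  ─────────────────
8│♜ · ♝ ♛ ♚ ♝ · ♜│8
7│♟ ♟ ♟ ♟ ♟ ♟ ♟ ♟│7
6│· · ♞ · · ♞ · ·│6
5│· · · · · · · ·│5
4│· · · · · · · ·│4
3│· · ♘ · · ♘ · ·│3
2│♙ ♙ ♙ ♙ ♙ ♙ ♙ ♙│2
1│♖ · ♗ ♕ ♔ ♗ · ♖│1
  ─────────────────
  a b c d e f g h

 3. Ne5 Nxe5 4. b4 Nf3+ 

  a b c d e f g h
  ─────────────────
8│♜ · ♝ ♛ ♚ ♝ · ♜│8
7│♟ ♟ ♟ ♟ ♟ ♟ ♟ ♟│7
6│· · · · · ♞ · ·│6
5│· · · · · · · ·│5
4│· ♙ · · · · · ·│4
3│· · ♘ · · ♞ · ·│3
2│♙ · ♙ ♙ ♙ ♙ ♙ ♙│2
1│♖ · ♗ ♕ ♔ ♗ · ♖│1
  ─────────────────
  a b c d e f g h

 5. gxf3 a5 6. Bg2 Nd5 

  a b c d e f g h
  ─────────────────
8│♜ · ♝ ♛ ♚ ♝ · ♜│8
7│· ♟ ♟ ♟ ♟ ♟ ♟ ♟│7
6│· · · · · · · ·│6
5│♟ · · ♞ · · · ·│5
4│· ♙ · · · · · ·│4
3│· · ♘ · · ♙ · ·│3
2│♙ · ♙ ♙ ♙ ♙ ♗ ♙│2
1│♖ · ♗ ♕ ♔ · · ♖│1
  ─────────────────
  a b c d e f g h



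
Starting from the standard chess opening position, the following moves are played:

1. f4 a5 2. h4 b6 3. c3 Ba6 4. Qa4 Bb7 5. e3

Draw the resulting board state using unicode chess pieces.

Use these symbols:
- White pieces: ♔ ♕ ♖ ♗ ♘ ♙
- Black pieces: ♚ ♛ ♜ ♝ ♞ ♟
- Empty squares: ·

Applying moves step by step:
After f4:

♜ ♞ ♝ ♛ ♚ ♝ ♞ ♜
♟ ♟ ♟ ♟ ♟ ♟ ♟ ♟
· · · · · · · ·
· · · · · · · ·
· · · · · ♙ · ·
· · · · · · · ·
♙ ♙ ♙ ♙ ♙ · ♙ ♙
♖ ♘ ♗ ♕ ♔ ♗ ♘ ♖


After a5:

♜ ♞ ♝ ♛ ♚ ♝ ♞ ♜
· ♟ ♟ ♟ ♟ ♟ ♟ ♟
· · · · · · · ·
♟ · · · · · · ·
· · · · · ♙ · ·
· · · · · · · ·
♙ ♙ ♙ ♙ ♙ · ♙ ♙
♖ ♘ ♗ ♕ ♔ ♗ ♘ ♖


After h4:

♜ ♞ ♝ ♛ ♚ ♝ ♞ ♜
· ♟ ♟ ♟ ♟ ♟ ♟ ♟
· · · · · · · ·
♟ · · · · · · ·
· · · · · ♙ · ♙
· · · · · · · ·
♙ ♙ ♙ ♙ ♙ · ♙ ·
♖ ♘ ♗ ♕ ♔ ♗ ♘ ♖


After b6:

♜ ♞ ♝ ♛ ♚ ♝ ♞ ♜
· · ♟ ♟ ♟ ♟ ♟ ♟
· ♟ · · · · · ·
♟ · · · · · · ·
· · · · · ♙ · ♙
· · · · · · · ·
♙ ♙ ♙ ♙ ♙ · ♙ ·
♖ ♘ ♗ ♕ ♔ ♗ ♘ ♖


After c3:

♜ ♞ ♝ ♛ ♚ ♝ ♞ ♜
· · ♟ ♟ ♟ ♟ ♟ ♟
· ♟ · · · · · ·
♟ · · · · · · ·
· · · · · ♙ · ♙
· · ♙ · · · · ·
♙ ♙ · ♙ ♙ · ♙ ·
♖ ♘ ♗ ♕ ♔ ♗ ♘ ♖


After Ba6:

♜ ♞ · ♛ ♚ ♝ ♞ ♜
· · ♟ ♟ ♟ ♟ ♟ ♟
♝ ♟ · · · · · ·
♟ · · · · · · ·
· · · · · ♙ · ♙
· · ♙ · · · · ·
♙ ♙ · ♙ ♙ · ♙ ·
♖ ♘ ♗ ♕ ♔ ♗ ♘ ♖


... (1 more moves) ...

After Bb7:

♜ ♞ · ♛ ♚ ♝ ♞ ♜
· ♝ ♟ ♟ ♟ ♟ ♟ ♟
· ♟ · · · · · ·
♟ · · · · · · ·
♕ · · · · ♙ · ♙
· · ♙ · · · · ·
♙ ♙ · ♙ ♙ · ♙ ·
♖ ♘ ♗ · ♔ ♗ ♘ ♖


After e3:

♜ ♞ · ♛ ♚ ♝ ♞ ♜
· ♝ ♟ ♟ ♟ ♟ ♟ ♟
· ♟ · · · · · ·
♟ · · · · · · ·
♕ · · · · ♙ · ♙
· · ♙ · ♙ · · ·
♙ ♙ · ♙ · · ♙ ·
♖ ♘ ♗ · ♔ ♗ ♘ ♖



  a b c d e f g h
  ─────────────────
8│♜ ♞ · ♛ ♚ ♝ ♞ ♜│8
7│· ♝ ♟ ♟ ♟ ♟ ♟ ♟│7
6│· ♟ · · · · · ·│6
5│♟ · · · · · · ·│5
4│♕ · · · · ♙ · ♙│4
3│· · ♙ · ♙ · · ·│3
2│♙ ♙ · ♙ · · ♙ ·│2
1│♖ ♘ ♗ · ♔ ♗ ♘ ♖│1
  ─────────────────
  a b c d e f g h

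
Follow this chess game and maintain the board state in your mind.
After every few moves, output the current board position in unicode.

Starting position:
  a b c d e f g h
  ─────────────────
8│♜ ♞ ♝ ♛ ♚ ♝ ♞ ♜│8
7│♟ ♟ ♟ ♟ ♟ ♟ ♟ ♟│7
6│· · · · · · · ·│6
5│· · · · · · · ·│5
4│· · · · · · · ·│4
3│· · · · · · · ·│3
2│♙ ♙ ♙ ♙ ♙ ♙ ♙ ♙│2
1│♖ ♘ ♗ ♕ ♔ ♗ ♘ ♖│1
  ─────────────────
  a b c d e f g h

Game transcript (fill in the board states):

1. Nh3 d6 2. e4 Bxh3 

  a b c d e f g h
  ─────────────────
8│♜ ♞ · ♛ ♚ ♝ ♞ ♜│8
7│♟ ♟ ♟ · ♟ ♟ ♟ ♟│7
6│· · · ♟ · · · ·│6
5│· · · · · · · ·│5
4│· · · · ♙ · · ·│4
3│· · · · · · · ♝│3
2│♙ ♙ ♙ ♙ · ♙ ♙ ♙│2
1│♖ ♘ ♗ ♕ ♔ ♗ · ♖│1
  ─────────────────
  a b c d e f g h

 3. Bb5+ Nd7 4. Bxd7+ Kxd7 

  a b c d e f g h
  ─────────────────
8│♜ · · ♛ · ♝ ♞ ♜│8
7│♟ ♟ ♟ ♚ ♟ ♟ ♟ ♟│7
6│· · · ♟ · · · ·│6
5│· · · · · · · ·│5
4│· · · · ♙ · · ·│4
3│· · · · · · · ♝│3
2│♙ ♙ ♙ ♙ · ♙ ♙ ♙│2
1│♖ ♘ ♗ ♕ ♔ · · ♖│1
  ─────────────────
  a b c d e f g h

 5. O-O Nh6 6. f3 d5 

  a b c d e f g h
  ─────────────────
8│♜ · · ♛ · ♝ · ♜│8
7│♟ ♟ ♟ ♚ ♟ ♟ ♟ ♟│7
6│· · · · · · · ♞│6
5│· · · ♟ · · · ·│5
4│· · · · ♙ · · ·│4
3│· · · · · ♙ · ♝│3
2│♙ ♙ ♙ ♙ · · ♙ ♙│2
1│♖ ♘ ♗ ♕ · ♖ ♔ ·│1
  ─────────────────
  a b c d e f g h

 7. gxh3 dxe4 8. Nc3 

  a b c d e f g h
  ─────────────────
8│♜ · · ♛ · ♝ · ♜│8
7│♟ ♟ ♟ ♚ ♟ ♟ ♟ ♟│7
6│· · · · · · · ♞│6
5│· · · · · · · ·│5
4│· · · · ♟ · · ·│4
3│· · ♘ · · ♙ · ♙│3
2│♙ ♙ ♙ ♙ · · · ♙│2
1│♖ · ♗ ♕ · ♖ ♔ ·│1
  ─────────────────
  a b c d e f g h


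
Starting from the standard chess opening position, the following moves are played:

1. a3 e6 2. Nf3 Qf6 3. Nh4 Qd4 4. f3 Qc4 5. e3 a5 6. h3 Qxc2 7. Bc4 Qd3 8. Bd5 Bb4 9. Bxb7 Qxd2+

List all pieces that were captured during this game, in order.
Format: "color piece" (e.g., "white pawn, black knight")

Tracking captures:
  Qxc2: captured white pawn
  Bxb7: captured black pawn
  Qxd2+: captured white pawn

white pawn, black pawn, white pawn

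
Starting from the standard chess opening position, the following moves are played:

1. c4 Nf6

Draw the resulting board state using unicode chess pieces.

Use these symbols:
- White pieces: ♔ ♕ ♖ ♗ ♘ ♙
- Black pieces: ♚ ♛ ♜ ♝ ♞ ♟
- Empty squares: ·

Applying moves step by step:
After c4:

♜ ♞ ♝ ♛ ♚ ♝ ♞ ♜
♟ ♟ ♟ ♟ ♟ ♟ ♟ ♟
· · · · · · · ·
· · · · · · · ·
· · ♙ · · · · ·
· · · · · · · ·
♙ ♙ · ♙ ♙ ♙ ♙ ♙
♖ ♘ ♗ ♕ ♔ ♗ ♘ ♖


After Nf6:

♜ ♞ ♝ ♛ ♚ ♝ · ♜
♟ ♟ ♟ ♟ ♟ ♟ ♟ ♟
· · · · · ♞ · ·
· · · · · · · ·
· · ♙ · · · · ·
· · · · · · · ·
♙ ♙ · ♙ ♙ ♙ ♙ ♙
♖ ♘ ♗ ♕ ♔ ♗ ♘ ♖



  a b c d e f g h
  ─────────────────
8│♜ ♞ ♝ ♛ ♚ ♝ · ♜│8
7│♟ ♟ ♟ ♟ ♟ ♟ ♟ ♟│7
6│· · · · · ♞ · ·│6
5│· · · · · · · ·│5
4│· · ♙ · · · · ·│4
3│· · · · · · · ·│3
2│♙ ♙ · ♙ ♙ ♙ ♙ ♙│2
1│♖ ♘ ♗ ♕ ♔ ♗ ♘ ♖│1
  ─────────────────
  a b c d e f g h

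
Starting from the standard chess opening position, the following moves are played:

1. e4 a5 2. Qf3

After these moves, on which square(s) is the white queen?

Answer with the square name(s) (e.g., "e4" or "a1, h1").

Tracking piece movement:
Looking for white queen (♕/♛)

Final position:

  a b c d e f g h
  ─────────────────
8│♜ ♞ ♝ ♛ ♚ ♝ ♞ ♜│8
7│· ♟ ♟ ♟ ♟ ♟ ♟ ♟│7
6│· · · · · · · ·│6
5│♟ · · · · · · ·│5
4│· · · · ♙ · · ·│4
3│· · · · · ♕ · ·│3
2│♙ ♙ ♙ ♙ · ♙ ♙ ♙│2
1│♖ ♘ ♗ · ♔ ♗ ♘ ♖│1
  ─────────────────
  a b c d e f g h


f3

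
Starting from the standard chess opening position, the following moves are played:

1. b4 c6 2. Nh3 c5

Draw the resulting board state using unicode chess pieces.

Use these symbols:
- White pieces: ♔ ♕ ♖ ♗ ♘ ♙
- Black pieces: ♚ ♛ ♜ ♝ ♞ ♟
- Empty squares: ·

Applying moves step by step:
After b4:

♜ ♞ ♝ ♛ ♚ ♝ ♞ ♜
♟ ♟ ♟ ♟ ♟ ♟ ♟ ♟
· · · · · · · ·
· · · · · · · ·
· ♙ · · · · · ·
· · · · · · · ·
♙ · ♙ ♙ ♙ ♙ ♙ ♙
♖ ♘ ♗ ♕ ♔ ♗ ♘ ♖


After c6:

♜ ♞ ♝ ♛ ♚ ♝ ♞ ♜
♟ ♟ · ♟ ♟ ♟ ♟ ♟
· · ♟ · · · · ·
· · · · · · · ·
· ♙ · · · · · ·
· · · · · · · ·
♙ · ♙ ♙ ♙ ♙ ♙ ♙
♖ ♘ ♗ ♕ ♔ ♗ ♘ ♖


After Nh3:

♜ ♞ ♝ ♛ ♚ ♝ ♞ ♜
♟ ♟ · ♟ ♟ ♟ ♟ ♟
· · ♟ · · · · ·
· · · · · · · ·
· ♙ · · · · · ·
· · · · · · · ♘
♙ · ♙ ♙ ♙ ♙ ♙ ♙
♖ ♘ ♗ ♕ ♔ ♗ · ♖


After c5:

♜ ♞ ♝ ♛ ♚ ♝ ♞ ♜
♟ ♟ · ♟ ♟ ♟ ♟ ♟
· · · · · · · ·
· · ♟ · · · · ·
· ♙ · · · · · ·
· · · · · · · ♘
♙ · ♙ ♙ ♙ ♙ ♙ ♙
♖ ♘ ♗ ♕ ♔ ♗ · ♖



  a b c d e f g h
  ─────────────────
8│♜ ♞ ♝ ♛ ♚ ♝ ♞ ♜│8
7│♟ ♟ · ♟ ♟ ♟ ♟ ♟│7
6│· · · · · · · ·│6
5│· · ♟ · · · · ·│5
4│· ♙ · · · · · ·│4
3│· · · · · · · ♘│3
2│♙ · ♙ ♙ ♙ ♙ ♙ ♙│2
1│♖ ♘ ♗ ♕ ♔ ♗ · ♖│1
  ─────────────────
  a b c d e f g h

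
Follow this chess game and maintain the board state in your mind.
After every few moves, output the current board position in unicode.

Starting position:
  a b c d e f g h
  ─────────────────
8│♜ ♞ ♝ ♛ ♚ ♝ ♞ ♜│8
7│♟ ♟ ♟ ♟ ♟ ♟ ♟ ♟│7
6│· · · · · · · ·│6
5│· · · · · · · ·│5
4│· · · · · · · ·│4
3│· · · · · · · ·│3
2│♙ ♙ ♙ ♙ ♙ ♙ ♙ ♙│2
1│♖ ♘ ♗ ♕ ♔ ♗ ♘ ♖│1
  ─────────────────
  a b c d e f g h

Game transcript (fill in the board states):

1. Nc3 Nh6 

  a b c d e f g h
  ─────────────────
8│♜ ♞ ♝ ♛ ♚ ♝ · ♜│8
7│♟ ♟ ♟ ♟ ♟ ♟ ♟ ♟│7
6│· · · · · · · ♞│6
5│· · · · · · · ·│5
4│· · · · · · · ·│4
3│· · ♘ · · · · ·│3
2│♙ ♙ ♙ ♙ ♙ ♙ ♙ ♙│2
1│♖ · ♗ ♕ ♔ ♗ ♘ ♖│1
  ─────────────────
  a b c d e f g h

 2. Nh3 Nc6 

  a b c d e f g h
  ─────────────────
8│♜ · ♝ ♛ ♚ ♝ · ♜│8
7│♟ ♟ ♟ ♟ ♟ ♟ ♟ ♟│7
6│· · ♞ · · · · ♞│6
5│· · · · · · · ·│5
4│· · · · · · · ·│4
3│· · ♘ · · · · ♘│3
2│♙ ♙ ♙ ♙ ♙ ♙ ♙ ♙│2
1│♖ · ♗ ♕ ♔ ♗ · ♖│1
  ─────────────────
  a b c d e f g h

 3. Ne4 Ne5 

  a b c d e f g h
  ─────────────────
8│♜ · ♝ ♛ ♚ ♝ · ♜│8
7│♟ ♟ ♟ ♟ ♟ ♟ ♟ ♟│7
6│· · · · · · · ♞│6
5│· · · · ♞ · · ·│5
4│· · · · ♘ · · ·│4
3│· · · · · · · ♘│3
2│♙ ♙ ♙ ♙ ♙ ♙ ♙ ♙│2
1│♖ · ♗ ♕ ♔ ♗ · ♖│1
  ─────────────────
  a b c d e f g h



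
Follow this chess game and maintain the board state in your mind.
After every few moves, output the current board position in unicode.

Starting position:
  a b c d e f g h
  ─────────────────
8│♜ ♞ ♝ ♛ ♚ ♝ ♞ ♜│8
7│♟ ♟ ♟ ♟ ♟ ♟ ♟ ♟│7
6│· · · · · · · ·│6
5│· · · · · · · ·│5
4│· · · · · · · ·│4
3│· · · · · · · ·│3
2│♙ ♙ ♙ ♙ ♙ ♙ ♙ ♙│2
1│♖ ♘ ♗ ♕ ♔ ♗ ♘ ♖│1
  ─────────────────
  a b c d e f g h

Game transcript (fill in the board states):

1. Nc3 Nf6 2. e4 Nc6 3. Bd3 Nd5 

  a b c d e f g h
  ─────────────────
8│♜ · ♝ ♛ ♚ ♝ · ♜│8
7│♟ ♟ ♟ ♟ ♟ ♟ ♟ ♟│7
6│· · ♞ · · · · ·│6
5│· · · ♞ · · · ·│5
4│· · · · ♙ · · ·│4
3│· · ♘ ♗ · · · ·│3
2│♙ ♙ ♙ ♙ · ♙ ♙ ♙│2
1│♖ · ♗ ♕ ♔ · ♘ ♖│1
  ─────────────────
  a b c d e f g h

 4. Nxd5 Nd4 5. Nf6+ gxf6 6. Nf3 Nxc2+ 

  a b c d e f g h
  ─────────────────
8│♜ · ♝ ♛ ♚ ♝ · ♜│8
7│♟ ♟ ♟ ♟ ♟ ♟ · ♟│7
6│· · · · · ♟ · ·│6
5│· · · · · · · ·│5
4│· · · · ♙ · · ·│4
3│· · · ♗ · ♘ · ·│3
2│♙ ♙ ♞ ♙ · ♙ ♙ ♙│2
1│♖ · ♗ ♕ ♔ · · ♖│1
  ─────────────────
  a b c d e f g h

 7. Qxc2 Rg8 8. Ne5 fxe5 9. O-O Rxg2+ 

  a b c d e f g h
  ─────────────────
8│♜ · ♝ ♛ ♚ ♝ · ·│8
7│♟ ♟ ♟ ♟ ♟ ♟ · ♟│7
6│· · · · · · · ·│6
5│· · · · ♟ · · ·│5
4│· · · · ♙ · · ·│4
3│· · · ♗ · · · ·│3
2│♙ ♙ ♕ ♙ · ♙ ♜ ♙│2
1│♖ · ♗ · · ♖ ♔ ·│1
  ─────────────────
  a b c d e f g h

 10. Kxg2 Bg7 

  a b c d e f g h
  ─────────────────
8│♜ · ♝ ♛ ♚ · · ·│8
7│♟ ♟ ♟ ♟ ♟ ♟ ♝ ♟│7
6│· · · · · · · ·│6
5│· · · · ♟ · · ·│5
4│· · · · ♙ · · ·│4
3│· · · ♗ · · · ·│3
2│♙ ♙ ♕ ♙ · ♙ ♔ ♙│2
1│♖ · ♗ · · ♖ · ·│1
  ─────────────────
  a b c d e f g h


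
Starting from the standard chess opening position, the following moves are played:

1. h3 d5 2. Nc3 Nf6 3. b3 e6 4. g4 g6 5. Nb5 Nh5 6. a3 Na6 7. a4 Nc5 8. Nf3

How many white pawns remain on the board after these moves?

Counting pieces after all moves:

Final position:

  a b c d e f g h
  ─────────────────
8│♜ · ♝ ♛ ♚ ♝ · ♜│8
7│♟ ♟ ♟ · · ♟ · ♟│7
6│· · · · ♟ · ♟ ·│6
5│· ♘ ♞ ♟ · · · ♞│5
4│♙ · · · · · ♙ ·│4
3│· ♙ · · · ♘ · ♙│3
2│· · ♙ ♙ ♙ ♙ · ·│2
1│♖ · ♗ ♕ ♔ ♗ · ♖│1
  ─────────────────
  a b c d e f g h


8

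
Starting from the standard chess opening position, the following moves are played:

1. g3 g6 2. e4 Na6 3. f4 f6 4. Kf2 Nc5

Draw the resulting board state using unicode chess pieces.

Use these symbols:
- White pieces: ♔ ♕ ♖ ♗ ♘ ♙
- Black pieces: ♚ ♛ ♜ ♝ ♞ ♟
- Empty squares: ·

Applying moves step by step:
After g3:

♜ ♞ ♝ ♛ ♚ ♝ ♞ ♜
♟ ♟ ♟ ♟ ♟ ♟ ♟ ♟
· · · · · · · ·
· · · · · · · ·
· · · · · · · ·
· · · · · · ♙ ·
♙ ♙ ♙ ♙ ♙ ♙ · ♙
♖ ♘ ♗ ♕ ♔ ♗ ♘ ♖


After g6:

♜ ♞ ♝ ♛ ♚ ♝ ♞ ♜
♟ ♟ ♟ ♟ ♟ ♟ · ♟
· · · · · · ♟ ·
· · · · · · · ·
· · · · · · · ·
· · · · · · ♙ ·
♙ ♙ ♙ ♙ ♙ ♙ · ♙
♖ ♘ ♗ ♕ ♔ ♗ ♘ ♖


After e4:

♜ ♞ ♝ ♛ ♚ ♝ ♞ ♜
♟ ♟ ♟ ♟ ♟ ♟ · ♟
· · · · · · ♟ ·
· · · · · · · ·
· · · · ♙ · · ·
· · · · · · ♙ ·
♙ ♙ ♙ ♙ · ♙ · ♙
♖ ♘ ♗ ♕ ♔ ♗ ♘ ♖


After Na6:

♜ · ♝ ♛ ♚ ♝ ♞ ♜
♟ ♟ ♟ ♟ ♟ ♟ · ♟
♞ · · · · · ♟ ·
· · · · · · · ·
· · · · ♙ · · ·
· · · · · · ♙ ·
♙ ♙ ♙ ♙ · ♙ · ♙
♖ ♘ ♗ ♕ ♔ ♗ ♘ ♖


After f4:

♜ · ♝ ♛ ♚ ♝ ♞ ♜
♟ ♟ ♟ ♟ ♟ ♟ · ♟
♞ · · · · · ♟ ·
· · · · · · · ·
· · · · ♙ ♙ · ·
· · · · · · ♙ ·
♙ ♙ ♙ ♙ · · · ♙
♖ ♘ ♗ ♕ ♔ ♗ ♘ ♖


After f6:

♜ · ♝ ♛ ♚ ♝ ♞ ♜
♟ ♟ ♟ ♟ ♟ · · ♟
♞ · · · · ♟ ♟ ·
· · · · · · · ·
· · · · ♙ ♙ · ·
· · · · · · ♙ ·
♙ ♙ ♙ ♙ · · · ♙
♖ ♘ ♗ ♕ ♔ ♗ ♘ ♖


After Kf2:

♜ · ♝ ♛ ♚ ♝ ♞ ♜
♟ ♟ ♟ ♟ ♟ · · ♟
♞ · · · · ♟ ♟ ·
· · · · · · · ·
· · · · ♙ ♙ · ·
· · · · · · ♙ ·
♙ ♙ ♙ ♙ · ♔ · ♙
♖ ♘ ♗ ♕ · ♗ ♘ ♖


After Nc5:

♜ · ♝ ♛ ♚ ♝ ♞ ♜
♟ ♟ ♟ ♟ ♟ · · ♟
· · · · · ♟ ♟ ·
· · ♞ · · · · ·
· · · · ♙ ♙ · ·
· · · · · · ♙ ·
♙ ♙ ♙ ♙ · ♔ · ♙
♖ ♘ ♗ ♕ · ♗ ♘ ♖



  a b c d e f g h
  ─────────────────
8│♜ · ♝ ♛ ♚ ♝ ♞ ♜│8
7│♟ ♟ ♟ ♟ ♟ · · ♟│7
6│· · · · · ♟ ♟ ·│6
5│· · ♞ · · · · ·│5
4│· · · · ♙ ♙ · ·│4
3│· · · · · · ♙ ·│3
2│♙ ♙ ♙ ♙ · ♔ · ♙│2
1│♖ ♘ ♗ ♕ · ♗ ♘ ♖│1
  ─────────────────
  a b c d e f g h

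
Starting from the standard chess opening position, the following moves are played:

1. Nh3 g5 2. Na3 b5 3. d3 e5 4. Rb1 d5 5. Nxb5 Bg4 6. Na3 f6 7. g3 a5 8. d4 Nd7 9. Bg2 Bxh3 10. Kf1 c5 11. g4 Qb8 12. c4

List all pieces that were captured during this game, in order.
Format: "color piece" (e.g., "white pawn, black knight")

Tracking captures:
  Nxb5: captured black pawn
  Bxh3: captured white knight

black pawn, white knight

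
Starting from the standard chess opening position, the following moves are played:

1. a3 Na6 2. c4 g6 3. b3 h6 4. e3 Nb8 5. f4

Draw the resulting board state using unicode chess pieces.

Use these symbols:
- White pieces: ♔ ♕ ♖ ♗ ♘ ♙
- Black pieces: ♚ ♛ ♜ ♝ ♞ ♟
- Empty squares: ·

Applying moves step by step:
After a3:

♜ ♞ ♝ ♛ ♚ ♝ ♞ ♜
♟ ♟ ♟ ♟ ♟ ♟ ♟ ♟
· · · · · · · ·
· · · · · · · ·
· · · · · · · ·
♙ · · · · · · ·
· ♙ ♙ ♙ ♙ ♙ ♙ ♙
♖ ♘ ♗ ♕ ♔ ♗ ♘ ♖


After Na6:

♜ · ♝ ♛ ♚ ♝ ♞ ♜
♟ ♟ ♟ ♟ ♟ ♟ ♟ ♟
♞ · · · · · · ·
· · · · · · · ·
· · · · · · · ·
♙ · · · · · · ·
· ♙ ♙ ♙ ♙ ♙ ♙ ♙
♖ ♘ ♗ ♕ ♔ ♗ ♘ ♖


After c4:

♜ · ♝ ♛ ♚ ♝ ♞ ♜
♟ ♟ ♟ ♟ ♟ ♟ ♟ ♟
♞ · · · · · · ·
· · · · · · · ·
· · ♙ · · · · ·
♙ · · · · · · ·
· ♙ · ♙ ♙ ♙ ♙ ♙
♖ ♘ ♗ ♕ ♔ ♗ ♘ ♖


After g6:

♜ · ♝ ♛ ♚ ♝ ♞ ♜
♟ ♟ ♟ ♟ ♟ ♟ · ♟
♞ · · · · · ♟ ·
· · · · · · · ·
· · ♙ · · · · ·
♙ · · · · · · ·
· ♙ · ♙ ♙ ♙ ♙ ♙
♖ ♘ ♗ ♕ ♔ ♗ ♘ ♖


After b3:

♜ · ♝ ♛ ♚ ♝ ♞ ♜
♟ ♟ ♟ ♟ ♟ ♟ · ♟
♞ · · · · · ♟ ·
· · · · · · · ·
· · ♙ · · · · ·
♙ ♙ · · · · · ·
· · · ♙ ♙ ♙ ♙ ♙
♖ ♘ ♗ ♕ ♔ ♗ ♘ ♖


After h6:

♜ · ♝ ♛ ♚ ♝ ♞ ♜
♟ ♟ ♟ ♟ ♟ ♟ · ·
♞ · · · · · ♟ ♟
· · · · · · · ·
· · ♙ · · · · ·
♙ ♙ · · · · · ·
· · · ♙ ♙ ♙ ♙ ♙
♖ ♘ ♗ ♕ ♔ ♗ ♘ ♖


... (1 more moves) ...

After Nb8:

♜ ♞ ♝ ♛ ♚ ♝ ♞ ♜
♟ ♟ ♟ ♟ ♟ ♟ · ·
· · · · · · ♟ ♟
· · · · · · · ·
· · ♙ · · · · ·
♙ ♙ · · ♙ · · ·
· · · ♙ · ♙ ♙ ♙
♖ ♘ ♗ ♕ ♔ ♗ ♘ ♖


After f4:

♜ ♞ ♝ ♛ ♚ ♝ ♞ ♜
♟ ♟ ♟ ♟ ♟ ♟ · ·
· · · · · · ♟ ♟
· · · · · · · ·
· · ♙ · · ♙ · ·
♙ ♙ · · ♙ · · ·
· · · ♙ · · ♙ ♙
♖ ♘ ♗ ♕ ♔ ♗ ♘ ♖



  a b c d e f g h
  ─────────────────
8│♜ ♞ ♝ ♛ ♚ ♝ ♞ ♜│8
7│♟ ♟ ♟ ♟ ♟ ♟ · ·│7
6│· · · · · · ♟ ♟│6
5│· · · · · · · ·│5
4│· · ♙ · · ♙ · ·│4
3│♙ ♙ · · ♙ · · ·│3
2│· · · ♙ · · ♙ ♙│2
1│♖ ♘ ♗ ♕ ♔ ♗ ♘ ♖│1
  ─────────────────
  a b c d e f g h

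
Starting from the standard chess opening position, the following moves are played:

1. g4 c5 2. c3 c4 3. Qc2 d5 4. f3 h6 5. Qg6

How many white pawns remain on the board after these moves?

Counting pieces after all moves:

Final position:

  a b c d e f g h
  ─────────────────
8│♜ ♞ ♝ ♛ ♚ ♝ ♞ ♜│8
7│♟ ♟ · · ♟ ♟ ♟ ·│7
6│· · · · · · ♕ ♟│6
5│· · · ♟ · · · ·│5
4│· · ♟ · · · ♙ ·│4
3│· · ♙ · · ♙ · ·│3
2│♙ ♙ · ♙ ♙ · · ♙│2
1│♖ ♘ ♗ · ♔ ♗ ♘ ♖│1
  ─────────────────
  a b c d e f g h


8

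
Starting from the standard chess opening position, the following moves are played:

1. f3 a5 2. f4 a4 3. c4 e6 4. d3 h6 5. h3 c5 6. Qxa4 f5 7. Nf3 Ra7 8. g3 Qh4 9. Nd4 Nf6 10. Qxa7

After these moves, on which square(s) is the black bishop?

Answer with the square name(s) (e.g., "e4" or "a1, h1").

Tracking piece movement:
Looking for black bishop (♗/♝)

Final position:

  a b c d e f g h
  ─────────────────
8│· ♞ ♝ · ♚ ♝ · ♜│8
7│♕ ♟ · ♟ · · ♟ ·│7
6│· · · · ♟ ♞ · ♟│6
5│· · ♟ · · ♟ · ·│5
4│· · ♙ ♘ · ♙ · ♛│4
3│· · · ♙ · · ♙ ♙│3
2│♙ ♙ · · ♙ · · ·│2
1│♖ ♘ ♗ · ♔ ♗ · ♖│1
  ─────────────────
  a b c d e f g h


c8, f8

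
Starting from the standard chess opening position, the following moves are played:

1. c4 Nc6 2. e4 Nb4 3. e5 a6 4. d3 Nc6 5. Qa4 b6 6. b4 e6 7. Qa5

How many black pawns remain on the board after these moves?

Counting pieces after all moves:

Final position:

  a b c d e f g h
  ─────────────────
8│♜ · ♝ ♛ ♚ ♝ ♞ ♜│8
7│· · ♟ ♟ · ♟ ♟ ♟│7
6│♟ ♟ ♞ · ♟ · · ·│6
5│♕ · · · ♙ · · ·│5
4│· ♙ ♙ · · · · ·│4
3│· · · ♙ · · · ·│3
2│♙ · · · · ♙ ♙ ♙│2
1│♖ ♘ ♗ · ♔ ♗ ♘ ♖│1
  ─────────────────
  a b c d e f g h


8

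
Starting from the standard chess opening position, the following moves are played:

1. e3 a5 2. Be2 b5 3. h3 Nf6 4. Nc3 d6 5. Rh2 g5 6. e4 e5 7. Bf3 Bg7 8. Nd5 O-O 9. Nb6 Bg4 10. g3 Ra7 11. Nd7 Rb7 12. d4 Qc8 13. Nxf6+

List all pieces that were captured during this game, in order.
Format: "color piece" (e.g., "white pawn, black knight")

Tracking captures:
  Nxf6+: captured black knight

black knight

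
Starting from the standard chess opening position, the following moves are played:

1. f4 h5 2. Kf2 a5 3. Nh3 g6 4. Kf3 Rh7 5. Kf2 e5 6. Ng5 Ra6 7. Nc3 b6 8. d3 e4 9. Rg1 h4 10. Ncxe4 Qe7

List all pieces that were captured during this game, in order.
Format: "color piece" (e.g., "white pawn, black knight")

Tracking captures:
  Ncxe4: captured black pawn

black pawn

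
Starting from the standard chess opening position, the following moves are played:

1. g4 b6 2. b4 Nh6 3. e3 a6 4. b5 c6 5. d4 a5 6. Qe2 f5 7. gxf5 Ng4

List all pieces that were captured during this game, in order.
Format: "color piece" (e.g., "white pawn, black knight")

Tracking captures:
  gxf5: captured black pawn

black pawn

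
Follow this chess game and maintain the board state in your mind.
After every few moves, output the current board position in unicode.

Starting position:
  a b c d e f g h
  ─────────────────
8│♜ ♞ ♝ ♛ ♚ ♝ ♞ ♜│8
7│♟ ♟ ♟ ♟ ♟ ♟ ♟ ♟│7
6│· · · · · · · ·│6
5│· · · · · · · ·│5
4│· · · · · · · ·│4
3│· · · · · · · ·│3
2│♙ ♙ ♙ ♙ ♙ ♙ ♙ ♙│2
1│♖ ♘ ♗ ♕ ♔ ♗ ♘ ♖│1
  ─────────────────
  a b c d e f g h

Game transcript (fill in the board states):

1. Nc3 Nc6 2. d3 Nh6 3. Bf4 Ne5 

  a b c d e f g h
  ─────────────────
8│♜ · ♝ ♛ ♚ ♝ · ♜│8
7│♟ ♟ ♟ ♟ ♟ ♟ ♟ ♟│7
6│· · · · · · · ♞│6
5│· · · · ♞ · · ·│5
4│· · · · · ♗ · ·│4
3│· · ♘ ♙ · · · ·│3
2│♙ ♙ ♙ · ♙ ♙ ♙ ♙│2
1│♖ · · ♕ ♔ ♗ ♘ ♖│1
  ─────────────────
  a b c d e f g h

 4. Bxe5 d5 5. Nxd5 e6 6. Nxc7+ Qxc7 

  a b c d e f g h
  ─────────────────
8│♜ · ♝ · ♚ ♝ · ♜│8
7│♟ ♟ ♛ · · ♟ ♟ ♟│7
6│· · · · ♟ · · ♞│6
5│· · · · ♗ · · ·│5
4│· · · · · · · ·│4
3│· · · ♙ · · · ·│3
2│♙ ♙ ♙ · ♙ ♙ ♙ ♙│2
1│♖ · · ♕ ♔ ♗ ♘ ♖│1
  ─────────────────
  a b c d e f g h

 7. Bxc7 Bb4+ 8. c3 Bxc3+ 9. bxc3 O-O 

  a b c d e f g h
  ─────────────────
8│♜ · ♝ · · ♜ ♚ ·│8
7│♟ ♟ ♗ · · ♟ ♟ ♟│7
6│· · · · ♟ · · ♞│6
5│· · · · · · · ·│5
4│· · · · · · · ·│4
3│· · ♙ ♙ · · · ·│3
2│♙ · · · ♙ ♙ ♙ ♙│2
1│♖ · · ♕ ♔ ♗ ♘ ♖│1
  ─────────────────
  a b c d e f g h

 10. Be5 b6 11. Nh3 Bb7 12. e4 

  a b c d e f g h
  ─────────────────
8│♜ · · · · ♜ ♚ ·│8
7│♟ ♝ · · · ♟ ♟ ♟│7
6│· ♟ · · ♟ · · ♞│6
5│· · · · ♗ · · ·│5
4│· · · · ♙ · · ·│4
3│· · ♙ ♙ · · · ♘│3
2│♙ · · · · ♙ ♙ ♙│2
1│♖ · · ♕ ♔ ♗ · ♖│1
  ─────────────────
  a b c d e f g h


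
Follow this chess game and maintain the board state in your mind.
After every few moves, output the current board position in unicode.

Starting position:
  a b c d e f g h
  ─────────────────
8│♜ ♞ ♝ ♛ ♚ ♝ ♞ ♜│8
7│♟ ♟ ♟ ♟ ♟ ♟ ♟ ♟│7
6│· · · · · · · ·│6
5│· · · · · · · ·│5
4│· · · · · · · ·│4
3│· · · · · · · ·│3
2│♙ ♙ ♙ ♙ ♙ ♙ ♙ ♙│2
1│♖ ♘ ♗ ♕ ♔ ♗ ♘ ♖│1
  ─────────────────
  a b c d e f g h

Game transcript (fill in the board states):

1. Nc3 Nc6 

  a b c d e f g h
  ─────────────────
8│♜ · ♝ ♛ ♚ ♝ ♞ ♜│8
7│♟ ♟ ♟ ♟ ♟ ♟ ♟ ♟│7
6│· · ♞ · · · · ·│6
5│· · · · · · · ·│5
4│· · · · · · · ·│4
3│· · ♘ · · · · ·│3
2│♙ ♙ ♙ ♙ ♙ ♙ ♙ ♙│2
1│♖ · ♗ ♕ ♔ ♗ ♘ ♖│1
  ─────────────────
  a b c d e f g h

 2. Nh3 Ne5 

  a b c d e f g h
  ─────────────────
8│♜ · ♝ ♛ ♚ ♝ ♞ ♜│8
7│♟ ♟ ♟ ♟ ♟ ♟ ♟ ♟│7
6│· · · · · · · ·│6
5│· · · · ♞ · · ·│5
4│· · · · · · · ·│4
3│· · ♘ · · · · ♘│3
2│♙ ♙ ♙ ♙ ♙ ♙ ♙ ♙│2
1│♖ · ♗ ♕ ♔ ♗ · ♖│1
  ─────────────────
  a b c d e f g h

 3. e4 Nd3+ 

  a b c d e f g h
  ─────────────────
8│♜ · ♝ ♛ ♚ ♝ ♞ ♜│8
7│♟ ♟ ♟ ♟ ♟ ♟ ♟ ♟│7
6│· · · · · · · ·│6
5│· · · · · · · ·│5
4│· · · · ♙ · · ·│4
3│· · ♘ ♞ · · · ♘│3
2│♙ ♙ ♙ ♙ · ♙ ♙ ♙│2
1│♖ · ♗ ♕ ♔ ♗ · ♖│1
  ─────────────────
  a b c d e f g h

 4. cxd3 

  a b c d e f g h
  ─────────────────
8│♜ · ♝ ♛ ♚ ♝ ♞ ♜│8
7│♟ ♟ ♟ ♟ ♟ ♟ ♟ ♟│7
6│· · · · · · · ·│6
5│· · · · · · · ·│5
4│· · · · ♙ · · ·│4
3│· · ♘ ♙ · · · ♘│3
2│♙ ♙ · ♙ · ♙ ♙ ♙│2
1│♖ · ♗ ♕ ♔ ♗ · ♖│1
  ─────────────────
  a b c d e f g h


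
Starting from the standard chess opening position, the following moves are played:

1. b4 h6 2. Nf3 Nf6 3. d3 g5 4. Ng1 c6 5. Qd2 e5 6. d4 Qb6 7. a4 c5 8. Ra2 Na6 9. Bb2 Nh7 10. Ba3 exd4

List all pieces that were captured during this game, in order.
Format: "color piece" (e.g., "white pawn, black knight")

Tracking captures:
  exd4: captured white pawn

white pawn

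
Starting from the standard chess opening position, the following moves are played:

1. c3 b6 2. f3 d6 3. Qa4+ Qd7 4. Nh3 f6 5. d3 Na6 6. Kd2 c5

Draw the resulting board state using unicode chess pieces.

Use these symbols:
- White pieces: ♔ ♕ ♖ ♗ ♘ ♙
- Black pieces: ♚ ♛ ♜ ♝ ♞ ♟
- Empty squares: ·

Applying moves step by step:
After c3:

♜ ♞ ♝ ♛ ♚ ♝ ♞ ♜
♟ ♟ ♟ ♟ ♟ ♟ ♟ ♟
· · · · · · · ·
· · · · · · · ·
· · · · · · · ·
· · ♙ · · · · ·
♙ ♙ · ♙ ♙ ♙ ♙ ♙
♖ ♘ ♗ ♕ ♔ ♗ ♘ ♖


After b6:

♜ ♞ ♝ ♛ ♚ ♝ ♞ ♜
♟ · ♟ ♟ ♟ ♟ ♟ ♟
· ♟ · · · · · ·
· · · · · · · ·
· · · · · · · ·
· · ♙ · · · · ·
♙ ♙ · ♙ ♙ ♙ ♙ ♙
♖ ♘ ♗ ♕ ♔ ♗ ♘ ♖


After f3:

♜ ♞ ♝ ♛ ♚ ♝ ♞ ♜
♟ · ♟ ♟ ♟ ♟ ♟ ♟
· ♟ · · · · · ·
· · · · · · · ·
· · · · · · · ·
· · ♙ · · ♙ · ·
♙ ♙ · ♙ ♙ · ♙ ♙
♖ ♘ ♗ ♕ ♔ ♗ ♘ ♖


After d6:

♜ ♞ ♝ ♛ ♚ ♝ ♞ ♜
♟ · ♟ · ♟ ♟ ♟ ♟
· ♟ · ♟ · · · ·
· · · · · · · ·
· · · · · · · ·
· · ♙ · · ♙ · ·
♙ ♙ · ♙ ♙ · ♙ ♙
♖ ♘ ♗ ♕ ♔ ♗ ♘ ♖


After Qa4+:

♜ ♞ ♝ ♛ ♚ ♝ ♞ ♜
♟ · ♟ · ♟ ♟ ♟ ♟
· ♟ · ♟ · · · ·
· · · · · · · ·
♕ · · · · · · ·
· · ♙ · · ♙ · ·
♙ ♙ · ♙ ♙ · ♙ ♙
♖ ♘ ♗ · ♔ ♗ ♘ ♖


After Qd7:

♜ ♞ ♝ · ♚ ♝ ♞ ♜
♟ · ♟ ♛ ♟ ♟ ♟ ♟
· ♟ · ♟ · · · ·
· · · · · · · ·
♕ · · · · · · ·
· · ♙ · · ♙ · ·
♙ ♙ · ♙ ♙ · ♙ ♙
♖ ♘ ♗ · ♔ ♗ ♘ ♖


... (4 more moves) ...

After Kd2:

♜ · ♝ · ♚ ♝ ♞ ♜
♟ · ♟ ♛ ♟ · ♟ ♟
♞ ♟ · ♟ · ♟ · ·
· · · · · · · ·
♕ · · · · · · ·
· · ♙ ♙ · ♙ · ♘
♙ ♙ · ♔ ♙ · ♙ ♙
♖ ♘ ♗ · · ♗ · ♖


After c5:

♜ · ♝ · ♚ ♝ ♞ ♜
♟ · · ♛ ♟ · ♟ ♟
♞ ♟ · ♟ · ♟ · ·
· · ♟ · · · · ·
♕ · · · · · · ·
· · ♙ ♙ · ♙ · ♘
♙ ♙ · ♔ ♙ · ♙ ♙
♖ ♘ ♗ · · ♗ · ♖



  a b c d e f g h
  ─────────────────
8│♜ · ♝ · ♚ ♝ ♞ ♜│8
7│♟ · · ♛ ♟ · ♟ ♟│7
6│♞ ♟ · ♟ · ♟ · ·│6
5│· · ♟ · · · · ·│5
4│♕ · · · · · · ·│4
3│· · ♙ ♙ · ♙ · ♘│3
2│♙ ♙ · ♔ ♙ · ♙ ♙│2
1│♖ ♘ ♗ · · ♗ · ♖│1
  ─────────────────
  a b c d e f g h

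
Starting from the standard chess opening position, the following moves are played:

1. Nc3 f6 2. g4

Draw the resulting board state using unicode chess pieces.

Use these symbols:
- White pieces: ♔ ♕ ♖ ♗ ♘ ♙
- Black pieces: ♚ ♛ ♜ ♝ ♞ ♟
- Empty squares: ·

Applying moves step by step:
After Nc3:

♜ ♞ ♝ ♛ ♚ ♝ ♞ ♜
♟ ♟ ♟ ♟ ♟ ♟ ♟ ♟
· · · · · · · ·
· · · · · · · ·
· · · · · · · ·
· · ♘ · · · · ·
♙ ♙ ♙ ♙ ♙ ♙ ♙ ♙
♖ · ♗ ♕ ♔ ♗ ♘ ♖


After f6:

♜ ♞ ♝ ♛ ♚ ♝ ♞ ♜
♟ ♟ ♟ ♟ ♟ · ♟ ♟
· · · · · ♟ · ·
· · · · · · · ·
· · · · · · · ·
· · ♘ · · · · ·
♙ ♙ ♙ ♙ ♙ ♙ ♙ ♙
♖ · ♗ ♕ ♔ ♗ ♘ ♖


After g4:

♜ ♞ ♝ ♛ ♚ ♝ ♞ ♜
♟ ♟ ♟ ♟ ♟ · ♟ ♟
· · · · · ♟ · ·
· · · · · · · ·
· · · · · · ♙ ·
· · ♘ · · · · ·
♙ ♙ ♙ ♙ ♙ ♙ · ♙
♖ · ♗ ♕ ♔ ♗ ♘ ♖



  a b c d e f g h
  ─────────────────
8│♜ ♞ ♝ ♛ ♚ ♝ ♞ ♜│8
7│♟ ♟ ♟ ♟ ♟ · ♟ ♟│7
6│· · · · · ♟ · ·│6
5│· · · · · · · ·│5
4│· · · · · · ♙ ·│4
3│· · ♘ · · · · ·│3
2│♙ ♙ ♙ ♙ ♙ ♙ · ♙│2
1│♖ · ♗ ♕ ♔ ♗ ♘ ♖│1
  ─────────────────
  a b c d e f g h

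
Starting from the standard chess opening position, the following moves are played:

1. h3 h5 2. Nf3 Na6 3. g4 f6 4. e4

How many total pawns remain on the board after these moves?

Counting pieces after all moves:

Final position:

  a b c d e f g h
  ─────────────────
8│♜ · ♝ ♛ ♚ ♝ ♞ ♜│8
7│♟ ♟ ♟ ♟ ♟ · ♟ ·│7
6│♞ · · · · ♟ · ·│6
5│· · · · · · · ♟│5
4│· · · · ♙ · ♙ ·│4
3│· · · · · ♘ · ♙│3
2│♙ ♙ ♙ ♙ · ♙ · ·│2
1│♖ ♘ ♗ ♕ ♔ ♗ · ♖│1
  ─────────────────
  a b c d e f g h


16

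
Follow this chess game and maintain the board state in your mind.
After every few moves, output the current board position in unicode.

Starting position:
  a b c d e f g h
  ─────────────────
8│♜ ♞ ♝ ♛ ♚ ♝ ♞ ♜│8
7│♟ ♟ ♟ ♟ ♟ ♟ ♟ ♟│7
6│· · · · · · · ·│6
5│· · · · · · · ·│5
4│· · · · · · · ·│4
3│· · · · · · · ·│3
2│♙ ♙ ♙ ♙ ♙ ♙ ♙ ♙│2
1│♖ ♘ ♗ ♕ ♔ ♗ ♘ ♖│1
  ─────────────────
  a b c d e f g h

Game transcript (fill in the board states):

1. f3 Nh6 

  a b c d e f g h
  ─────────────────
8│♜ ♞ ♝ ♛ ♚ ♝ · ♜│8
7│♟ ♟ ♟ ♟ ♟ ♟ ♟ ♟│7
6│· · · · · · · ♞│6
5│· · · · · · · ·│5
4│· · · · · · · ·│4
3│· · · · · ♙ · ·│3
2│♙ ♙ ♙ ♙ ♙ · ♙ ♙│2
1│♖ ♘ ♗ ♕ ♔ ♗ ♘ ♖│1
  ─────────────────
  a b c d e f g h

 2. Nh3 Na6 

  a b c d e f g h
  ─────────────────
8│♜ · ♝ ♛ ♚ ♝ · ♜│8
7│♟ ♟ ♟ ♟ ♟ ♟ ♟ ♟│7
6│♞ · · · · · · ♞│6
5│· · · · · · · ·│5
4│· · · · · · · ·│4
3│· · · · · ♙ · ♘│3
2│♙ ♙ ♙ ♙ ♙ · ♙ ♙│2
1│♖ ♘ ♗ ♕ ♔ ♗ · ♖│1
  ─────────────────
  a b c d e f g h

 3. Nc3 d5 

  a b c d e f g h
  ─────────────────
8│♜ · ♝ ♛ ♚ ♝ · ♜│8
7│♟ ♟ ♟ · ♟ ♟ ♟ ♟│7
6│♞ · · · · · · ♞│6
5│· · · ♟ · · · ·│5
4│· · · · · · · ·│4
3│· · ♘ · · ♙ · ♘│3
2│♙ ♙ ♙ ♙ ♙ · ♙ ♙│2
1│♖ · ♗ ♕ ♔ ♗ · ♖│1
  ─────────────────
  a b c d e f g h

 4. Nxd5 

  a b c d e f g h
  ─────────────────
8│♜ · ♝ ♛ ♚ ♝ · ♜│8
7│♟ ♟ ♟ · ♟ ♟ ♟ ♟│7
6│♞ · · · · · · ♞│6
5│· · · ♘ · · · ·│5
4│· · · · · · · ·│4
3│· · · · · ♙ · ♘│3
2│♙ ♙ ♙ ♙ ♙ · ♙ ♙│2
1│♖ · ♗ ♕ ♔ ♗ · ♖│1
  ─────────────────
  a b c d e f g h


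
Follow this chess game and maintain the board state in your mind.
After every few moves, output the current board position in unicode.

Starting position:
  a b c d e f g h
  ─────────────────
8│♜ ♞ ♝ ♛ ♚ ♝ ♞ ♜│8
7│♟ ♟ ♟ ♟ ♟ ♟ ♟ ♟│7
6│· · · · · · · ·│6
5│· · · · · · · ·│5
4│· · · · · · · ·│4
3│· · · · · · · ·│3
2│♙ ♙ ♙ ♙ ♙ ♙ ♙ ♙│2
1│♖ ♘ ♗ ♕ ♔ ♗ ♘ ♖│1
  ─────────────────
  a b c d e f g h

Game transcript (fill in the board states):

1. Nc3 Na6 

  a b c d e f g h
  ─────────────────
8│♜ · ♝ ♛ ♚ ♝ ♞ ♜│8
7│♟ ♟ ♟ ♟ ♟ ♟ ♟ ♟│7
6│♞ · · · · · · ·│6
5│· · · · · · · ·│5
4│· · · · · · · ·│4
3│· · ♘ · · · · ·│3
2│♙ ♙ ♙ ♙ ♙ ♙ ♙ ♙│2
1│♖ · ♗ ♕ ♔ ♗ ♘ ♖│1
  ─────────────────
  a b c d e f g h

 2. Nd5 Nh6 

  a b c d e f g h
  ─────────────────
8│♜ · ♝ ♛ ♚ ♝ · ♜│8
7│♟ ♟ ♟ ♟ ♟ ♟ ♟ ♟│7
6│♞ · · · · · · ♞│6
5│· · · ♘ · · · ·│5
4│· · · · · · · ·│4
3│· · · · · · · ·│3
2│♙ ♙ ♙ ♙ ♙ ♙ ♙ ♙│2
1│♖ · ♗ ♕ ♔ ♗ ♘ ♖│1
  ─────────────────
  a b c d e f g h

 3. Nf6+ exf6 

  a b c d e f g h
  ─────────────────
8│♜ · ♝ ♛ ♚ ♝ · ♜│8
7│♟ ♟ ♟ ♟ · ♟ ♟ ♟│7
6│♞ · · · · ♟ · ♞│6
5│· · · · · · · ·│5
4│· · · · · · · ·│4
3│· · · · · · · ·│3
2│♙ ♙ ♙ ♙ ♙ ♙ ♙ ♙│2
1│♖ · ♗ ♕ ♔ ♗ ♘ ♖│1
  ─────────────────
  a b c d e f g h



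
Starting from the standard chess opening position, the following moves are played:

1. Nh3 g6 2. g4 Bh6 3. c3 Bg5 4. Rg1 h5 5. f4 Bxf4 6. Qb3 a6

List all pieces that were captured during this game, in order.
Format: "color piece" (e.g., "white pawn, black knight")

Tracking captures:
  Bxf4: captured white pawn

white pawn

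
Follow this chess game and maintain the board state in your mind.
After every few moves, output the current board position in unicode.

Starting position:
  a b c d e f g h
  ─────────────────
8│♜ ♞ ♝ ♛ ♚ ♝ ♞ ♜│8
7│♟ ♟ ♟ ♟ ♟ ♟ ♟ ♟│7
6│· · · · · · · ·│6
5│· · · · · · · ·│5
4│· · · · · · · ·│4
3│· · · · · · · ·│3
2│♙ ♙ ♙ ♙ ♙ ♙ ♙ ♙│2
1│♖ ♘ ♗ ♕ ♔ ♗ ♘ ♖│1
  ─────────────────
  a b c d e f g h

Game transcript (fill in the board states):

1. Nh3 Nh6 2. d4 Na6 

  a b c d e f g h
  ─────────────────
8│♜ · ♝ ♛ ♚ ♝ · ♜│8
7│♟ ♟ ♟ ♟ ♟ ♟ ♟ ♟│7
6│♞ · · · · · · ♞│6
5│· · · · · · · ·│5
4│· · · ♙ · · · ·│4
3│· · · · · · · ♘│3
2│♙ ♙ ♙ · ♙ ♙ ♙ ♙│2
1│♖ ♘ ♗ ♕ ♔ ♗ · ♖│1
  ─────────────────
  a b c d e f g h

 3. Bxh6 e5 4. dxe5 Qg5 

  a b c d e f g h
  ─────────────────
8│♜ · ♝ · ♚ ♝ · ♜│8
7│♟ ♟ ♟ ♟ · ♟ ♟ ♟│7
6│♞ · · · · · · ♗│6
5│· · · · ♙ · ♛ ·│5
4│· · · · · · · ·│4
3│· · · · · · · ♘│3
2│♙ ♙ ♙ · ♙ ♙ ♙ ♙│2
1│♖ ♘ · ♕ ♔ ♗ · ♖│1
  ─────────────────
  a b c d e f g h

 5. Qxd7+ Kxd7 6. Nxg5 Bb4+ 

  a b c d e f g h
  ─────────────────
8│♜ · ♝ · · · · ♜│8
7│♟ ♟ ♟ ♚ · ♟ ♟ ♟│7
6│♞ · · · · · · ♗│6
5│· · · · ♙ · ♘ ·│5
4│· ♝ · · · · · ·│4
3│· · · · · · · ·│3
2│♙ ♙ ♙ · ♙ ♙ ♙ ♙│2
1│♖ ♘ · · ♔ ♗ · ♖│1
  ─────────────────
  a b c d e f g h

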